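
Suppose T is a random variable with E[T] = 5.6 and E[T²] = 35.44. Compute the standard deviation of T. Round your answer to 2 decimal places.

V(T) = 35.44 − (5.6)² = 4.08
SD(T) = √4.08 ≈ 2.02

2.02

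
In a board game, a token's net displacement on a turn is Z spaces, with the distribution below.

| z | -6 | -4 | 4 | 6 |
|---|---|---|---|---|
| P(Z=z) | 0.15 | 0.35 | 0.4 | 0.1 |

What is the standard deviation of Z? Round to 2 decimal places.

4.58

E[Z] = (-6)(0.15) + (-4)(0.35) + (4)(0.4) + (6)(0.1) = -0.1
E[Z²] = (-6)²(0.15) + (-4)²(0.35) + (4)²(0.4) + (6)²(0.1) = 21
var(Z) = E[Z²] − (E[Z])² = 21 − (-0.1)² = 20.99
σ(Z) = √20.99 ≈ 4.58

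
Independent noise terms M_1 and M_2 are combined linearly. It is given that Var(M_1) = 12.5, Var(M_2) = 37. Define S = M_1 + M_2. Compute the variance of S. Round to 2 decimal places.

49.50

By independence, Var(S) = (1)²Var(M_1) + (1)²Var(M_2)
= (1)²·12.5 + (1)²·37 = 49.5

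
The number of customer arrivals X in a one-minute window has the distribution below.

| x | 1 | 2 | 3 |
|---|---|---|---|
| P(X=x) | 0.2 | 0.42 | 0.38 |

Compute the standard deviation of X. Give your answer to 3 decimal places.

0.740

E[X] = (1)(0.2) + (2)(0.42) + (3)(0.38) = 2.18
E[X²] = (1)²(0.2) + (2)²(0.42) + (3)²(0.38) = 5.3
Var(X) = E[X²] − (E[X])² = 5.3 − (2.18)² = 0.5476
σ(X) = √0.5476 ≈ 0.740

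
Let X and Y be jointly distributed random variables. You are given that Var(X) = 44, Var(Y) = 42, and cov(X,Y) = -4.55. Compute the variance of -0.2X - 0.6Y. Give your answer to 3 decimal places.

15.788

Var(-0.2X - 0.6Y) = (-0.2)²·Var(X) + (-0.6)²·Var(Y) + 2·(-0.2)·(-0.6)·cov(X,Y)
= 0.04·44 + 0.36·42 + 0.24·-4.55 = 15.788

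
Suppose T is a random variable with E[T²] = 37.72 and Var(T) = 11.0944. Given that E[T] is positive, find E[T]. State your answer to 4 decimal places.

(E[T])² = E[T²] − Var(T) = 37.72 − 11.0944 = 26.6256
E[T] = √26.6256 = 5.16

5.1600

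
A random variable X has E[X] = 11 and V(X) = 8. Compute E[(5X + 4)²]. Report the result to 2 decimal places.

3681.00

E[5X + 4] = 5·11 + 4 = 59
V(5X + 4) = (5)²·8 = 200
E[(5X + 4)²] = V((5X + 4)) + (E[(5X + 4)])² = 200 + (59)² = 3681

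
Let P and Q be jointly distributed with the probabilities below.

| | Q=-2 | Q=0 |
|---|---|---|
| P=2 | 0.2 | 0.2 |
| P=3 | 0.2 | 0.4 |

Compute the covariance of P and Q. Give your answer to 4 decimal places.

E[P] = 2.6,  E[Q] = -0.8
E[PQ] = -2
Cov(P,Q) = E[PQ] − E[P]E[Q] = -2 − (2.6)(-0.8) = 0.08

0.0800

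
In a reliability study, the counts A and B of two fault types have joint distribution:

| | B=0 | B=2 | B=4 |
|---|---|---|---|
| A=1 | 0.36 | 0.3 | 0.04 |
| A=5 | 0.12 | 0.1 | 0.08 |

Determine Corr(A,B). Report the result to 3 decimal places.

E[A] = 2.2,  E[B] = 1.28
E[AB] = 3.36
Cov(A,B) = E[AB] − E[A]E[B] = 3.36 − (2.2)(1.28) = 0.544
var(A) = 3.36,  var(B) = 1.8816
ρ = 0.544 / √(3.36·1.8816) ≈ 0.216

0.216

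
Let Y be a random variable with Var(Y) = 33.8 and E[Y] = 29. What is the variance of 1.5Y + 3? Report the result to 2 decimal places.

Var(1.5Y + 3) = (1.5)²·Var(Y) = 2.25·33.8 = 76.05

76.05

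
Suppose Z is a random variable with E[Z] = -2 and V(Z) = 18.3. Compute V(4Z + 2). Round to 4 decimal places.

V(4Z + 2) = (4)²·V(Z) = 16·18.3 = 292.8

292.8000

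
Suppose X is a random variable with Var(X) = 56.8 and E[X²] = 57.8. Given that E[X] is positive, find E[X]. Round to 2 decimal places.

(E[X])² = E[X²] − Var(X) = 57.8 − 56.8 = 1
E[X] = √1 = 1

1.00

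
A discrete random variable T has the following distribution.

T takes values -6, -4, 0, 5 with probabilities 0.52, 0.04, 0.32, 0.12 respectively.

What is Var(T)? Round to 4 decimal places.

E[T] = (-6)(0.52) + (-4)(0.04) + (0)(0.32) + (5)(0.12) = -2.68
E[T²] = (-6)²(0.52) + (-4)²(0.04) + (0)²(0.32) + (5)²(0.12) = 22.36
Var(T) = E[T²] − (E[T])² = 22.36 − (-2.68)² = 15.1776

15.1776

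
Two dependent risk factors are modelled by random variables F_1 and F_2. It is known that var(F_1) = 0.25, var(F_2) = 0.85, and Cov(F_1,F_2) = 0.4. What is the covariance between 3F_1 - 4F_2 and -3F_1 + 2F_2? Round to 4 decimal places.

Cov(3F_1 - 4F_2, -3F_1 + 2F_2) = (3)(-3)var(F_1) + (-4)(2)var(F_2) + [(3)(2) + (-4)(-3)]Cov(F_1,F_2)
= -9·0.25 + -8·0.85 + 18·0.4 = -1.85

-1.8500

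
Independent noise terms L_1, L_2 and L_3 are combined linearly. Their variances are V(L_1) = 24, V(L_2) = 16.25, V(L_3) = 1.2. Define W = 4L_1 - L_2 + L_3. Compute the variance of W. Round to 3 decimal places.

401.450

By independence, V(W) = (4)²V(L_1) + (-1)²V(L_2) + (1)²V(L_3)
= (4)²·24 + (-1)²·16.25 + (1)²·1.2 = 401.45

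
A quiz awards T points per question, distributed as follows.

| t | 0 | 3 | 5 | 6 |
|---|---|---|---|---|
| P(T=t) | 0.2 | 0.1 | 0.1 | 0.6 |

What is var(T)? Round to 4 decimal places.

E[T] = (0)(0.2) + (3)(0.1) + (5)(0.1) + (6)(0.6) = 4.4
E[T²] = (0)²(0.2) + (3)²(0.1) + (5)²(0.1) + (6)²(0.6) = 25
var(T) = E[T²] − (E[T])² = 25 − (4.4)² = 5.64

5.6400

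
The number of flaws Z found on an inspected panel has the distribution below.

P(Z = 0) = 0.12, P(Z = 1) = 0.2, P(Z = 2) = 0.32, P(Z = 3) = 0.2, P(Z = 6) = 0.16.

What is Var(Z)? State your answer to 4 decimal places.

E[Z] = (0)(0.12) + (1)(0.2) + (2)(0.32) + (3)(0.2) + (6)(0.16) = 2.4
E[Z²] = (0)²(0.12) + (1)²(0.2) + (2)²(0.32) + (3)²(0.2) + (6)²(0.16) = 9.04
Var(Z) = E[Z²] − (E[Z])² = 9.04 − (2.4)² = 3.28

3.2800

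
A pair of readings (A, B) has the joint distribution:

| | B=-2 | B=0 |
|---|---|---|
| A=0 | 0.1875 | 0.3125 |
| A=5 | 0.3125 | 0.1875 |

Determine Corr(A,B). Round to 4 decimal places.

-0.2500

E[A] = 2.5,  E[B] = -1
E[AB] = -3.125
Cov(A,B) = E[AB] − E[A]E[B] = -3.125 − (2.5)(-1) = -0.625
var(A) = 6.25,  var(B) = 1
ρ = -0.625 / √(6.25·1) ≈ -0.2500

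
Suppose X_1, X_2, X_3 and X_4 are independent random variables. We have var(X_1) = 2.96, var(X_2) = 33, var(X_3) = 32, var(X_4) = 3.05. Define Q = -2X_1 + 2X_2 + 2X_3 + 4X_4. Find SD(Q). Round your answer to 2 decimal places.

17.91

By independence, var(Q) = (-2)²var(X_1) + (2)²var(X_2) + (2)²var(X_3) + (4)²var(X_4)
= (-2)²·2.96 + (2)²·33 + (2)²·32 + (4)²·3.05 = 320.64
SD(Q) = √320.64 ≈ 17.91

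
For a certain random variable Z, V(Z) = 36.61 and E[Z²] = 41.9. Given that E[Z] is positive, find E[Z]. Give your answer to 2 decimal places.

(E[Z])² = E[Z²] − V(Z) = 41.9 − 36.61 = 5.29
E[Z] = √5.29 = 2.3

2.30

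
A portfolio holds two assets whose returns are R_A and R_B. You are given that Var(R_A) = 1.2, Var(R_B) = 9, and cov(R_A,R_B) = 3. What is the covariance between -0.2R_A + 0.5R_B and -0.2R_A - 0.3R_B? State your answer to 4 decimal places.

-1.4220

cov(-0.2R_A + 0.5R_B, -0.2R_A - 0.3R_B) = (-0.2)(-0.2)Var(R_A) + (0.5)(-0.3)Var(R_B) + [(-0.2)(-0.3) + (0.5)(-0.2)]cov(R_A,R_B)
= 0.04·1.2 + -0.15·9 + -0.04·3 = -1.422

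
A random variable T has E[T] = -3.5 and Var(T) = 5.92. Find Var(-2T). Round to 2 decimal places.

Var(-2T) = (-2)²·Var(T) = 4·5.92 = 23.68

23.68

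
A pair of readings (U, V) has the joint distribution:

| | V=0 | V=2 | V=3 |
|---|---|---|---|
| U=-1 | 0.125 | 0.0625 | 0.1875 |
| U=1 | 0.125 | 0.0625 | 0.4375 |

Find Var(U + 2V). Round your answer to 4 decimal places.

E[U] = 0.25,  E[V] = 2.125,  E[UV] = 0.75
Var(U) = 1 − (0.25)² = 0.9375;  Var(V) = 6.125 − (2.125)² = 1.609375
cov(U,V) = 0.75 − (0.25)(2.125) = 0.21875
Var(U + 2V) = (1)²·0.9375 + (2)²·1.609375 + 2·(1)·(2)·0.21875 = 8.25

8.2500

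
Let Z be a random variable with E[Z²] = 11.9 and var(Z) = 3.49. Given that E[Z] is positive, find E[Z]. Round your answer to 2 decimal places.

(E[Z])² = E[Z²] − var(Z) = 11.9 − 3.49 = 8.41
E[Z] = √8.41 = 2.9

2.90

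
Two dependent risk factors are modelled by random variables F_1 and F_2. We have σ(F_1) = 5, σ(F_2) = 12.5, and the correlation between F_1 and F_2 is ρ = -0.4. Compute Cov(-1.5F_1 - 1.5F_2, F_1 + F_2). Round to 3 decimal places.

Var(F_1) = (5)² = 25;  Var(F_2) = (12.5)² = 156.25
Cov(F_1,F_2) = ρ·σ(F_1)·σ(F_2) = -0.4·5·12.5 = -25
Cov(-1.5F_1 - 1.5F_2, F_1 + F_2) = (-1.5)(1)Var(F_1) + (-1.5)(1)Var(F_2) + [(-1.5)(1) + (-1.5)(1)]Cov(F_1,F_2)
= -1.5·25 + -1.5·156.25 + -3·-25 = -196.875

-196.875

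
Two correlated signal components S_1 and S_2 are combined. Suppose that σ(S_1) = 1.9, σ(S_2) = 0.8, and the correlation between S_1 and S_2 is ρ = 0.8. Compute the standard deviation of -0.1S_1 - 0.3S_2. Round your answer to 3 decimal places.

0.408

var(S_1) = (1.9)² = 3.61;  var(S_2) = (0.8)² = 0.64
cov(S_1,S_2) = ρ·σ(S_1)·σ(S_2) = 0.8·1.9·0.8 = 1.216
var(-0.1S_1 - 0.3S_2) = (-0.1)²·var(S_1) + (-0.3)²·var(S_2) + 2·(-0.1)·(-0.3)·cov(S_1,S_2)
= 0.01·3.61 + 0.09·0.64 + 0.06·1.216 = 0.16666
σ(-0.1S_1 - 0.3S_2) = √0.16666 ≈ 0.408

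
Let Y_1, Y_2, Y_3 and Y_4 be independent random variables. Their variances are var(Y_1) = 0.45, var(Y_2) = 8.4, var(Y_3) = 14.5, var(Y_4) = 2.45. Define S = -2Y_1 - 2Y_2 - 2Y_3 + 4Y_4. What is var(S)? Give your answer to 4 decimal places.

132.6000

By independence, var(S) = (-2)²var(Y_1) + (-2)²var(Y_2) + (-2)²var(Y_3) + (4)²var(Y_4)
= (-2)²·0.45 + (-2)²·8.4 + (-2)²·14.5 + (4)²·2.45 = 132.6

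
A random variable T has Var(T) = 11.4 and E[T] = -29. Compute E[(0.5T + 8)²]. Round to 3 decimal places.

E[0.5T + 8] = 0.5·-29 + 8 = -6.5
Var(0.5T + 8) = (0.5)²·11.4 = 2.85
E[(0.5T + 8)²] = Var((0.5T + 8)) + (E[(0.5T + 8)])² = 2.85 + (-6.5)² = 45.1

45.100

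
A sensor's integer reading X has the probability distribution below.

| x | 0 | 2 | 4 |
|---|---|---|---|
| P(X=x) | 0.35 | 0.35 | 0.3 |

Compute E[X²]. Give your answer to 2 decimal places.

E[X²] = (0)²(0.35) + (2)²(0.35) + (4)²(0.3) = 6.2

6.20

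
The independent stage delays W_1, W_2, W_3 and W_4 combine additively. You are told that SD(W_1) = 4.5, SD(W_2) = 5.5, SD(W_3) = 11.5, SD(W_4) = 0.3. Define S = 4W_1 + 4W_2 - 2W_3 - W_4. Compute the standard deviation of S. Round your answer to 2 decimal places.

var(W_1) = 20.25, var(W_2) = 30.25, var(W_3) = 132.25, var(W_4) = 0.09
By independence, var(S) = (4)²var(W_1) + (4)²var(W_2) + (-2)²var(W_3) + (-1)²var(W_4)
= (4)²·20.25 + (4)²·30.25 + (-2)²·132.25 + (-1)²·0.09 = 1337.09
SD(S) = √1337.09 ≈ 36.57

36.57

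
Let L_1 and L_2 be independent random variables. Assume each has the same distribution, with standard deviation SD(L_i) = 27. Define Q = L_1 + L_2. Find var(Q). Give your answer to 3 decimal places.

var(L_i) = (27)² = 729
By independence, var(Q) = (1)²var(L_1) + (1)²var(L_2)
= (1)²·729 + (1)²·729 = 1458

1458.000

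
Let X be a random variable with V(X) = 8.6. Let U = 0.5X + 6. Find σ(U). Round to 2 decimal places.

1.47

V(0.5X + 6) = (0.5)²·8.6 = 2.15
σ(U) = √2.15 ≈ 1.47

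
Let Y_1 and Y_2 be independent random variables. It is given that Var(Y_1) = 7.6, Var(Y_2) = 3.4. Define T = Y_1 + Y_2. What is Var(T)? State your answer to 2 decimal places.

By independence, Var(T) = (1)²Var(Y_1) + (1)²Var(Y_2)
= (1)²·7.6 + (1)²·3.4 = 11

11.00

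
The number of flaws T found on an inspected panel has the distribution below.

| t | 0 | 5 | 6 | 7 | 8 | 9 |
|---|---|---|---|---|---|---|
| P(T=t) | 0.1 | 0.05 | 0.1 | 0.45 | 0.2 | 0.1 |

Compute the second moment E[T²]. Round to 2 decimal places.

47.80

E[T²] = (0)²(0.1) + (5)²(0.05) + (6)²(0.1) + (7)²(0.45) + (8)²(0.2) + (9)²(0.1) = 47.8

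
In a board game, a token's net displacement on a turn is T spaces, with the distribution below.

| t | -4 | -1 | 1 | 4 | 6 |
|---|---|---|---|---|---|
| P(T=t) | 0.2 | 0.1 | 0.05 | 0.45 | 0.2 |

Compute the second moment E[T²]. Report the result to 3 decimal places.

E[T²] = (-4)²(0.2) + (-1)²(0.1) + (1)²(0.05) + (4)²(0.45) + (6)²(0.2) = 17.75

17.750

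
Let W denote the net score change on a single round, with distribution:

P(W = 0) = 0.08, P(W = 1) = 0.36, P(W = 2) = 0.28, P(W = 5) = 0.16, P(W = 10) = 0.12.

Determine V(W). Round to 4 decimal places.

8.9536

E[W] = (0)(0.08) + (1)(0.36) + (2)(0.28) + (5)(0.16) + (10)(0.12) = 2.92
E[W²] = (0)²(0.08) + (1)²(0.36) + (2)²(0.28) + (5)²(0.16) + (10)²(0.12) = 17.48
V(W) = E[W²] − (E[W])² = 17.48 − (2.92)² = 8.9536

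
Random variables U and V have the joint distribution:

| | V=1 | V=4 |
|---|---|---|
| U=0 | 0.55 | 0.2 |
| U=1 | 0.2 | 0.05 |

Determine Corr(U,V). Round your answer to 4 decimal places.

-0.0667

E[U] = 0.25,  E[V] = 1.75
E[UV] = 0.4
Cov(U,V) = E[UV] − E[U]E[V] = 0.4 − (0.25)(1.75) = -0.0375
var(U) = 0.1875,  var(V) = 1.6875
ρ = -0.0375 / √(0.1875·1.6875) ≈ -0.0667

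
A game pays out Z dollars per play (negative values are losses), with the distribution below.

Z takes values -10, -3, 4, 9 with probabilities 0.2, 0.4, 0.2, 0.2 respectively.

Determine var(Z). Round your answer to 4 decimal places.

E[Z] = (-10)(0.2) + (-3)(0.4) + (4)(0.2) + (9)(0.2) = -0.6
E[Z²] = (-10)²(0.2) + (-3)²(0.4) + (4)²(0.2) + (9)²(0.2) = 43
var(Z) = E[Z²] − (E[Z])² = 43 − (-0.6)² = 42.64

42.6400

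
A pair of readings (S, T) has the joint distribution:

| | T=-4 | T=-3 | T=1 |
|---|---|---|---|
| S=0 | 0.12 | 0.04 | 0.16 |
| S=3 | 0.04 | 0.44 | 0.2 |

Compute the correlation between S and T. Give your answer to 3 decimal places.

E[S] = 2.04,  E[T] = -1.72
E[ST] = -3.84
Cov(S,T) = E[ST] − E[S]E[T] = -3.84 − (2.04)(-1.72) = -0.3312
V(S) = 1.9584,  V(T) = 4.2816
ρ = -0.3312 / √(1.9584·4.2816) ≈ -0.114

-0.114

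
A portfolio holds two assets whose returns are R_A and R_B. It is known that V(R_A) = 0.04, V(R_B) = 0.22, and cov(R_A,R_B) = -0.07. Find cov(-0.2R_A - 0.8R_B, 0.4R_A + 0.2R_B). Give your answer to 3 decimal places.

-0.013

cov(-0.2R_A - 0.8R_B, 0.4R_A + 0.2R_B) = (-0.2)(0.4)V(R_A) + (-0.8)(0.2)V(R_B) + [(-0.2)(0.2) + (-0.8)(0.4)]cov(R_A,R_B)
= -0.08·0.04 + -0.16·0.22 + -0.36·-0.07 = -0.0132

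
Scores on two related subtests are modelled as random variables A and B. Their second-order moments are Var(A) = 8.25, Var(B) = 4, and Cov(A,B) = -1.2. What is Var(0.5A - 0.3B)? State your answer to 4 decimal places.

Var(0.5A - 0.3B) = (0.5)²·Var(A) + (-0.3)²·Var(B) + 2·(0.5)·(-0.3)·Cov(A,B)
= 0.25·8.25 + 0.09·4 + -0.3·-1.2 = 2.7825

2.7825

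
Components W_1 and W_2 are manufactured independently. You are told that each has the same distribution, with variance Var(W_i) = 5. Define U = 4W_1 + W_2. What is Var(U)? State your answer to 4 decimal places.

By independence, Var(U) = (4)²Var(W_1) + (1)²Var(W_2)
= (4)²·5 + (1)²·5 = 85

85.0000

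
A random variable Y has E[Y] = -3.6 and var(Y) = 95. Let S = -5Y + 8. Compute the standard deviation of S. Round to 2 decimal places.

48.73

var(-5Y + 8) = (-5)²·95 = 2375
SD(S) = √2375 ≈ 48.73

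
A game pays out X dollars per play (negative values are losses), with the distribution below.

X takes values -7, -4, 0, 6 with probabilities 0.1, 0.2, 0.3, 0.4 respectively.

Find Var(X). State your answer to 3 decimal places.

21.690

E[X] = (-7)(0.1) + (-4)(0.2) + (0)(0.3) + (6)(0.4) = 0.9
E[X²] = (-7)²(0.1) + (-4)²(0.2) + (0)²(0.3) + (6)²(0.4) = 22.5
Var(X) = E[X²] − (E[X])² = 22.5 − (0.9)² = 21.69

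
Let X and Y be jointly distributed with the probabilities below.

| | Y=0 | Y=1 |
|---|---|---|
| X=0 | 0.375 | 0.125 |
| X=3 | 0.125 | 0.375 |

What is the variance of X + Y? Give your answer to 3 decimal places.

E[X] = 1.5,  E[Y] = 0.5,  E[XY] = 1.125
V(X) = 4.5 − (1.5)² = 2.25;  V(Y) = 0.5 − (0.5)² = 0.25
Cov(X,Y) = 1.125 − (1.5)(0.5) = 0.375
V(X + Y) = (1)²·2.25 + (1)²·0.25 + 2·(1)·(1)·0.375 = 3.25

3.250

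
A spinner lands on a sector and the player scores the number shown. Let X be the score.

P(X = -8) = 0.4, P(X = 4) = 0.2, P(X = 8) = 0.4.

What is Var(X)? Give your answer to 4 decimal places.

53.7600

E[X] = (-8)(0.4) + (4)(0.2) + (8)(0.4) = 0.8
E[X²] = (-8)²(0.4) + (4)²(0.2) + (8)²(0.4) = 54.4
Var(X) = E[X²] − (E[X])² = 54.4 − (0.8)² = 53.76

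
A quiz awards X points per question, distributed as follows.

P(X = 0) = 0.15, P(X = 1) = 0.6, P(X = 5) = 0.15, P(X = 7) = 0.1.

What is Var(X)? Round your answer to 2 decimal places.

5.05

E[X] = (0)(0.15) + (1)(0.6) + (5)(0.15) + (7)(0.1) = 2.05
E[X²] = (0)²(0.15) + (1)²(0.6) + (5)²(0.15) + (7)²(0.1) = 9.25
Var(X) = E[X²] − (E[X])² = 9.25 − (2.05)² = 5.0475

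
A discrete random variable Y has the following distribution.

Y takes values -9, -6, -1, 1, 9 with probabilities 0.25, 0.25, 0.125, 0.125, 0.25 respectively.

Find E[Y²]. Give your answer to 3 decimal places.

49.750

E[Y²] = (-9)²(0.25) + (-6)²(0.25) + (-1)²(0.125) + (1)²(0.125) + (9)²(0.25) = 49.75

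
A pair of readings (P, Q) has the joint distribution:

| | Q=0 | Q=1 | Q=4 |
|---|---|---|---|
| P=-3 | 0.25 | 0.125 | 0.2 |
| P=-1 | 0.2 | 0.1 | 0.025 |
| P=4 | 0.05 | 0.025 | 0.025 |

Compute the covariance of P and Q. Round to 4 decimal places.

E[P] = -1.65,  E[Q] = 1.25
E[PQ] = -2.475
cov(P,Q) = E[PQ] − E[P]E[Q] = -2.475 − (-1.65)(1.25) = -0.4125

-0.4125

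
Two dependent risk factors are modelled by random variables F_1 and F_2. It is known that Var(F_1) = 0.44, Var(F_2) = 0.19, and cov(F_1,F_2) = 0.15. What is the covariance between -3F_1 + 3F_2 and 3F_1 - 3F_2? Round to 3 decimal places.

-2.970

cov(-3F_1 + 3F_2, 3F_1 - 3F_2) = (-3)(3)Var(F_1) + (3)(-3)Var(F_2) + [(-3)(-3) + (3)(3)]cov(F_1,F_2)
= -9·0.44 + -9·0.19 + 18·0.15 = -2.97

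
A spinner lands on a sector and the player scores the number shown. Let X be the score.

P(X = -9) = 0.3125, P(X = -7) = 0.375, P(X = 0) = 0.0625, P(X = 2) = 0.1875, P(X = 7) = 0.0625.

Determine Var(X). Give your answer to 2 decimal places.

26.11

E[X] = (-9)(0.3125) + (-7)(0.375) + (0)(0.0625) + (2)(0.1875) + (7)(0.0625) = -4.625
E[X²] = (-9)²(0.3125) + (-7)²(0.375) + (0)²(0.0625) + (2)²(0.1875) + (7)²(0.0625) = 47.5
Var(X) = E[X²] − (E[X])² = 47.5 − (-4.625)² = 26.109375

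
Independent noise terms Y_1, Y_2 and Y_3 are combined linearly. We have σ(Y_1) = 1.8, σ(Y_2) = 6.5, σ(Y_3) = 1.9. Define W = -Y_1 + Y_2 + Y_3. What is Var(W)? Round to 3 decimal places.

Var(Y_1) = 3.24, Var(Y_2) = 42.25, Var(Y_3) = 3.61
By independence, Var(W) = (-1)²Var(Y_1) + (1)²Var(Y_2) + (1)²Var(Y_3)
= (-1)²·3.24 + (1)²·42.25 + (1)²·3.61 = 49.1

49.100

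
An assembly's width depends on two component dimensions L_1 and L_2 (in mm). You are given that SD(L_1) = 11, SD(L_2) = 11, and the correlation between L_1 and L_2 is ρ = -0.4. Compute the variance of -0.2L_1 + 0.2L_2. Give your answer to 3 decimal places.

V(L_1) = (11)² = 121;  V(L_2) = (11)² = 121
Cov(L_1,L_2) = ρ·SD(L_1)·SD(L_2) = -0.4·11·11 = -48.4
V(-0.2L_1 + 0.2L_2) = (-0.2)²·V(L_1) + (0.2)²·V(L_2) + 2·(-0.2)·(0.2)·Cov(L_1,L_2)
= 0.04·121 + 0.04·121 + -0.08·-48.4 = 13.552

13.552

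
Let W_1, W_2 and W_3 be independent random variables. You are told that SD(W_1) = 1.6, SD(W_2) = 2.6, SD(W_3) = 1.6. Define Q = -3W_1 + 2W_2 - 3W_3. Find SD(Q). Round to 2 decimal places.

8.55

var(W_1) = 2.56, var(W_2) = 6.76, var(W_3) = 2.56
By independence, var(Q) = (-3)²var(W_1) + (2)²var(W_2) + (-3)²var(W_3)
= (-3)²·2.56 + (2)²·6.76 + (-3)²·2.56 = 73.12
SD(Q) = √73.12 ≈ 8.55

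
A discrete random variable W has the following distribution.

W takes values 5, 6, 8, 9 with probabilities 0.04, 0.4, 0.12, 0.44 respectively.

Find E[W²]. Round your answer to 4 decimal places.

E[W²] = (5)²(0.04) + (6)²(0.4) + (8)²(0.12) + (9)²(0.44) = 58.72

58.7200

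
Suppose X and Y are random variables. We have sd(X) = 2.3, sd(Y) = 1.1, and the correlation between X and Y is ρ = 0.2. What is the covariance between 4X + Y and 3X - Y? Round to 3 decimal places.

61.764

var(X) = (2.3)² = 5.29;  var(Y) = (1.1)² = 1.21
Cov(X,Y) = ρ·sd(X)·sd(Y) = 0.2·2.3·1.1 = 0.506
Cov(4X + Y, 3X - Y) = (4)(3)var(X) + (1)(-1)var(Y) + [(4)(-1) + (1)(3)]Cov(X,Y)
= 12·5.29 + -1·1.21 + -1·0.506 = 61.764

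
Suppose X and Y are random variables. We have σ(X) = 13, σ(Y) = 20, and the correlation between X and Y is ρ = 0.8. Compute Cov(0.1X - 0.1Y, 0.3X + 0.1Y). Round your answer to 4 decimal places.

-3.0900

Var(X) = (13)² = 169;  Var(Y) = (20)² = 400
Cov(X,Y) = ρ·σ(X)·σ(Y) = 0.8·13·20 = 208
Cov(0.1X - 0.1Y, 0.3X + 0.1Y) = (0.1)(0.3)Var(X) + (-0.1)(0.1)Var(Y) + [(0.1)(0.1) + (-0.1)(0.3)]Cov(X,Y)
= 0.03·169 + -0.01·400 + -0.02·208 = -3.09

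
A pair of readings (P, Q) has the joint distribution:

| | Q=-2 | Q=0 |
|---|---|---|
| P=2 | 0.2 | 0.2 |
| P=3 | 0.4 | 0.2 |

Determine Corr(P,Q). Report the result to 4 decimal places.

-0.1667

E[P] = 2.6,  E[Q] = -1.2
E[PQ] = -3.2
cov(P,Q) = E[PQ] − E[P]E[Q] = -3.2 − (2.6)(-1.2) = -0.08
Var(P) = 0.24,  Var(Q) = 0.96
ρ = -0.08 / √(0.24·0.96) ≈ -0.1667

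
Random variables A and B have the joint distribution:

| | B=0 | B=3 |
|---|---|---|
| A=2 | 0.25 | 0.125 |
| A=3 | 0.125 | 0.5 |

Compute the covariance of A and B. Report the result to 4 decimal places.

E[A] = 2.625,  E[B] = 1.875
E[AB] = 5.25
Cov(A,B) = E[AB] − E[A]E[B] = 5.25 − (2.625)(1.875) = 0.328125

0.3281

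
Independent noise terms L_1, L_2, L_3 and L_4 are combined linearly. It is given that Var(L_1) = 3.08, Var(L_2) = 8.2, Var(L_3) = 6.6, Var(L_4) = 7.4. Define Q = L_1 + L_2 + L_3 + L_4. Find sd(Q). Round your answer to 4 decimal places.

By independence, Var(Q) = (1)²Var(L_1) + (1)²Var(L_2) + (1)²Var(L_3) + (1)²Var(L_4)
= (1)²·3.08 + (1)²·8.2 + (1)²·6.6 + (1)²·7.4 = 25.28
sd(Q) = √25.28 ≈ 5.0279

5.0279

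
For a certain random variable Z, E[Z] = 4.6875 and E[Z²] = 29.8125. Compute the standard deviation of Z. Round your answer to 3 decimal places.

2.800

V(Z) = 29.8125 − (4.6875)² = 7.83984375
sd(Z) = √7.83984375 ≈ 2.800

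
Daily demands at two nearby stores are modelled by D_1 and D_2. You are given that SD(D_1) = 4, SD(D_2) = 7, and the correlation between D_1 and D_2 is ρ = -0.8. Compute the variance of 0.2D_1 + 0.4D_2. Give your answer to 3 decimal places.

V(D_1) = (4)² = 16;  V(D_2) = (7)² = 49
cov(D_1,D_2) = ρ·SD(D_1)·SD(D_2) = -0.8·4·7 = -22.4
V(0.2D_1 + 0.4D_2) = (0.2)²·V(D_1) + (0.4)²·V(D_2) + 2·(0.2)·(0.4)·cov(D_1,D_2)
= 0.04·16 + 0.16·49 + 0.16·-22.4 = 4.896

4.896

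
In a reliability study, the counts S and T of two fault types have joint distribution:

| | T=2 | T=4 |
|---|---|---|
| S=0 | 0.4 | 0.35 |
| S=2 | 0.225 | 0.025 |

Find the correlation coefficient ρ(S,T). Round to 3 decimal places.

E[S] = 0.5,  E[T] = 2.75
E[ST] = 1.1
cov(S,T) = E[ST] − E[S]E[T] = 1.1 − (0.5)(2.75) = -0.275
Var(S) = 0.75,  Var(T) = 0.9375
ρ = -0.275 / √(0.75·0.9375) ≈ -0.328

-0.328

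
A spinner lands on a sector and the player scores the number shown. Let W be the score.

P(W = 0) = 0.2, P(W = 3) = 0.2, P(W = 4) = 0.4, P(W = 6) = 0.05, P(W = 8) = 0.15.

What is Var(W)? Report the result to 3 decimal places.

E[W] = (0)(0.2) + (3)(0.2) + (4)(0.4) + (6)(0.05) + (8)(0.15) = 3.7
E[W²] = (0)²(0.2) + (3)²(0.2) + (4)²(0.4) + (6)²(0.05) + (8)²(0.15) = 19.6
Var(W) = E[W²] − (E[W])² = 19.6 − (3.7)² = 5.91

5.910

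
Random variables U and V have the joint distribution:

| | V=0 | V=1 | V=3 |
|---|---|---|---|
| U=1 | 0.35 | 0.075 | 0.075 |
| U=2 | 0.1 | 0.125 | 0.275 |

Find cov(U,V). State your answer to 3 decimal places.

0.325

E[U] = 1.5,  E[V] = 1.25
E[UV] = 2.2
cov(U,V) = E[UV] − E[U]E[V] = 2.2 − (1.5)(1.25) = 0.325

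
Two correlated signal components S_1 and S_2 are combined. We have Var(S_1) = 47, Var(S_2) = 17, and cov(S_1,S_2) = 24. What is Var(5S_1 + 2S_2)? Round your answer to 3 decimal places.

Var(5S_1 + 2S_2) = (5)²·Var(S_1) + (2)²·Var(S_2) + 2·(5)·(2)·cov(S_1,S_2)
= 25·47 + 4·17 + 20·24 = 1723

1723.000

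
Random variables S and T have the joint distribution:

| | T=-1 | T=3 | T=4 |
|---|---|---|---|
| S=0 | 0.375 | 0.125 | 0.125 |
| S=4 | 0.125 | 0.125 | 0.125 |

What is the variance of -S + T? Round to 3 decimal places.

E[S] = 1.5,  E[T] = 1.25,  E[ST] = 3
var(S) = 6 − (1.5)² = 3.75;  var(T) = 6.75 − (1.25)² = 5.1875
cov(S,T) = 3 − (1.5)(1.25) = 1.125
var(-S + T) = (-1)²·3.75 + (1)²·5.1875 + 2·(-1)·(1)·1.125 = 6.6875

6.688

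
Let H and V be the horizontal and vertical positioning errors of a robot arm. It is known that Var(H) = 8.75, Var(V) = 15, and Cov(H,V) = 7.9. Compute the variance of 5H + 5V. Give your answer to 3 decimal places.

Var(5H + 5V) = (5)²·Var(H) + (5)²·Var(V) + 2·(5)·(5)·Cov(H,V)
= 25·8.75 + 25·15 + 50·7.9 = 988.75

988.750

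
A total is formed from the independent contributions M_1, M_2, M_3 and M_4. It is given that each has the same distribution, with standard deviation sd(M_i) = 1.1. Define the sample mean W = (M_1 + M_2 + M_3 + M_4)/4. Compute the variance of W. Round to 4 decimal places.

var(M_i) = (1.1)² = 1.21
By independence, var(W) = (0.25)²var(M_1) + (0.25)²var(M_2) + (0.25)²var(M_3) + (0.25)²var(M_4)
= (0.25)²·1.21 + (0.25)²·1.21 + (0.25)²·1.21 + (0.25)²·1.21 = 0.3025

0.3025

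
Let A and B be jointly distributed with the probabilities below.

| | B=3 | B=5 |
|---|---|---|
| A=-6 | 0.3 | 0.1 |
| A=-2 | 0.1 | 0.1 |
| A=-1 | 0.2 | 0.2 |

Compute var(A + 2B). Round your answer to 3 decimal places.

E[A] = -3.2,  E[B] = 3.8,  E[AB] = -11.6
var(A) = 15.6 − (-3.2)² = 5.36;  var(B) = 15.4 − (3.8)² = 0.96
Cov(A,B) = -11.6 − (-3.2)(3.8) = 0.56
var(A + 2B) = (1)²·5.36 + (2)²·0.96 + 2·(1)·(2)·0.56 = 11.44

11.440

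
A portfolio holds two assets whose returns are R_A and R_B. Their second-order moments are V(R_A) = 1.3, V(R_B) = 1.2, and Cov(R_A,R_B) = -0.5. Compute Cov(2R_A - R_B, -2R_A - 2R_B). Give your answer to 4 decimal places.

Cov(2R_A - R_B, -2R_A - 2R_B) = (2)(-2)V(R_A) + (-1)(-2)V(R_B) + [(2)(-2) + (-1)(-2)]Cov(R_A,R_B)
= -4·1.3 + 2·1.2 + -2·-0.5 = -1.8

-1.8000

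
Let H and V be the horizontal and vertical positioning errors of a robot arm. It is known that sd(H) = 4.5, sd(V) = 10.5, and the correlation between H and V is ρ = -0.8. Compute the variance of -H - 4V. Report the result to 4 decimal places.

1481.8500

Var(H) = (4.5)² = 20.25;  Var(V) = (10.5)² = 110.25
Cov(H,V) = ρ·sd(H)·sd(V) = -0.8·4.5·10.5 = -37.8
Var(-H - 4V) = (-1)²·Var(H) + (-4)²·Var(V) + 2·(-1)·(-4)·Cov(H,V)
= 1·20.25 + 16·110.25 + 8·-37.8 = 1481.85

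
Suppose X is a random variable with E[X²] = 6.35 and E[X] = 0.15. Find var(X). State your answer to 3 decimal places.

var(X) = 6.35 − (0.15)² = 6.3275

6.328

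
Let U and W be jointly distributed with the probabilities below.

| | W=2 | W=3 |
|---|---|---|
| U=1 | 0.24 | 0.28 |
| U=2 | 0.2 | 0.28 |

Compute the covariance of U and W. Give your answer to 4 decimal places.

E[U] = 1.48,  E[W] = 2.56
E[UW] = 3.8
cov(U,W) = E[UW] − E[U]E[W] = 3.8 − (1.48)(2.56) = 0.0112

0.0112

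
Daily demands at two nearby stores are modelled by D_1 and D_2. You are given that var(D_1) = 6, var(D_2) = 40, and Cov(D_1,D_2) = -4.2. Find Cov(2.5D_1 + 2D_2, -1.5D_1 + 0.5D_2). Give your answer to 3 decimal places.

Cov(2.5D_1 + 2D_2, -1.5D_1 + 0.5D_2) = (2.5)(-1.5)var(D_1) + (2)(0.5)var(D_2) + [(2.5)(0.5) + (2)(-1.5)]Cov(D_1,D_2)
= -3.75·6 + 1·40 + -1.75·-4.2 = 24.85

24.850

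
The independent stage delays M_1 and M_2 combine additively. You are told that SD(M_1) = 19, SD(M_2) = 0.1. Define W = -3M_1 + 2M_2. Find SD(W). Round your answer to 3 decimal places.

Var(M_1) = 361, Var(M_2) = 0.01
By independence, Var(W) = (-3)²Var(M_1) + (2)²Var(M_2)
= (-3)²·361 + (2)²·0.01 = 3249.04
SD(W) = √3249.04 ≈ 57.000

57.000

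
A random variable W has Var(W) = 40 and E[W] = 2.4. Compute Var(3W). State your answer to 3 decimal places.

Var(3W) = (3)²·Var(W) = 9·40 = 360

360.000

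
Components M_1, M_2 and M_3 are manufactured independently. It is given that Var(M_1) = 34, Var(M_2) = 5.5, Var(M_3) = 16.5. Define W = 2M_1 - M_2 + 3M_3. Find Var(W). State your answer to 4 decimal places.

By independence, Var(W) = (2)²Var(M_1) + (-1)²Var(M_2) + (3)²Var(M_3)
= (2)²·34 + (-1)²·5.5 + (3)²·16.5 = 290

290.0000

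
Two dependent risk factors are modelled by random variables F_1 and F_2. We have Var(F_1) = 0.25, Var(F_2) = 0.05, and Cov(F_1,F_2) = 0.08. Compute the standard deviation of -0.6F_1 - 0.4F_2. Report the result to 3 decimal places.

Var(-0.6F_1 - 0.4F_2) = (-0.6)²·Var(F_1) + (-0.4)²·Var(F_2) + 2·(-0.6)·(-0.4)·Cov(F_1,F_2)
= 0.36·0.25 + 0.16·0.05 + 0.48·0.08 = 0.1364
sd(-0.6F_1 - 0.4F_2) = √0.1364 ≈ 0.369

0.369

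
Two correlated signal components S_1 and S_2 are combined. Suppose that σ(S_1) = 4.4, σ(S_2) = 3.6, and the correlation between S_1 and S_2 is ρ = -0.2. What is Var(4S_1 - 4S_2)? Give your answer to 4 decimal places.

618.4960

Var(S_1) = (4.4)² = 19.36;  Var(S_2) = (3.6)² = 12.96
cov(S_1,S_2) = ρ·σ(S_1)·σ(S_2) = -0.2·4.4·3.6 = -3.168
Var(4S_1 - 4S_2) = (4)²·Var(S_1) + (-4)²·Var(S_2) + 2·(4)·(-4)·cov(S_1,S_2)
= 16·19.36 + 16·12.96 + -32·-3.168 = 618.496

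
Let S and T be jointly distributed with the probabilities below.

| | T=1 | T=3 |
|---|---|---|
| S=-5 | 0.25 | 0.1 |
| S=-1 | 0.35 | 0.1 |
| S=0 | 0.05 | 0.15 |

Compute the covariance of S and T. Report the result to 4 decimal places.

E[S] = -2.2,  E[T] = 1.7
E[ST] = -3.4
Cov(S,T) = E[ST] − E[S]E[T] = -3.4 − (-2.2)(1.7) = 0.34

0.3400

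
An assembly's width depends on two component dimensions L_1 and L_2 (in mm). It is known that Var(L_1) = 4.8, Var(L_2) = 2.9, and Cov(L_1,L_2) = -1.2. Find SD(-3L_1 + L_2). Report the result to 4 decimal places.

7.3007

Var(-3L_1 + L_2) = (-3)²·Var(L_1) + (1)²·Var(L_2) + 2·(-3)·(1)·Cov(L_1,L_2)
= 9·4.8 + 1·2.9 + -6·-1.2 = 53.3
SD(-3L_1 + L_2) = √53.3 ≈ 7.3007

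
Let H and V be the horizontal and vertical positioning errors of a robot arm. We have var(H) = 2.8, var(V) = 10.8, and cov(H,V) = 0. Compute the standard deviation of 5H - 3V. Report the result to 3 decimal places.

var(5H - 3V) = (5)²·var(H) + (-3)²·var(V) + 2·(5)·(-3)·cov(H,V)
= 25·2.8 + 9·10.8 + -30·0 = 167.2
σ(5H - 3V) = √167.2 ≈ 12.931

12.931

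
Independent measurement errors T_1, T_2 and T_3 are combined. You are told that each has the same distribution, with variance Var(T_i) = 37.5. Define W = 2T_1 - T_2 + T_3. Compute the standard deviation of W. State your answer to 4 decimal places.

15.0000

By independence, Var(W) = (2)²Var(T_1) + (-1)²Var(T_2) + (1)²Var(T_3)
= (2)²·37.5 + (-1)²·37.5 + (1)²·37.5 = 225
SD(W) = √225 ≈ 15.0000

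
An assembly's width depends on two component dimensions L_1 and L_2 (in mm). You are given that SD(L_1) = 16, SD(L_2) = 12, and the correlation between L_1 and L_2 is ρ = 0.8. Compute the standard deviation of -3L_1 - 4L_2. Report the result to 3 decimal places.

91.074

Var(L_1) = (16)² = 256;  Var(L_2) = (12)² = 144
cov(L_1,L_2) = ρ·SD(L_1)·SD(L_2) = 0.8·16·12 = 153.6
Var(-3L_1 - 4L_2) = (-3)²·Var(L_1) + (-4)²·Var(L_2) + 2·(-3)·(-4)·cov(L_1,L_2)
= 9·256 + 16·144 + 24·153.6 = 8294.4
SD(-3L_1 - 4L_2) = √8294.4 ≈ 91.074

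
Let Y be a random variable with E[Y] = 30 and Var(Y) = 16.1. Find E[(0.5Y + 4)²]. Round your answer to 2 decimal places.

E[0.5Y + 4] = 0.5·30 + 4 = 19
Var(0.5Y + 4) = (0.5)²·16.1 = 4.025
E[(0.5Y + 4)²] = Var((0.5Y + 4)) + (E[(0.5Y + 4)])² = 4.025 + (19)² = 365.025

365.03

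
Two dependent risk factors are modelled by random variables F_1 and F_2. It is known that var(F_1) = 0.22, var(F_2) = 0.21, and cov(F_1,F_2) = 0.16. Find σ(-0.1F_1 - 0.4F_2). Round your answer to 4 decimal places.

var(-0.1F_1 - 0.4F_2) = (-0.1)²·var(F_1) + (-0.4)²·var(F_2) + 2·(-0.1)·(-0.4)·cov(F_1,F_2)
= 0.01·0.22 + 0.16·0.21 + 0.08·0.16 = 0.0486
σ(-0.1F_1 - 0.4F_2) = √0.0486 ≈ 0.2205

0.2205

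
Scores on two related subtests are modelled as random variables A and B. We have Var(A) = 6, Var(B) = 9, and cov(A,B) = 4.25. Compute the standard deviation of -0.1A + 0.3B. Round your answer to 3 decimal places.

0.784

Var(-0.1A + 0.3B) = (-0.1)²·Var(A) + (0.3)²·Var(B) + 2·(-0.1)·(0.3)·cov(A,B)
= 0.01·6 + 0.09·9 + -0.06·4.25 = 0.615
sd(-0.1A + 0.3B) = √0.615 ≈ 0.784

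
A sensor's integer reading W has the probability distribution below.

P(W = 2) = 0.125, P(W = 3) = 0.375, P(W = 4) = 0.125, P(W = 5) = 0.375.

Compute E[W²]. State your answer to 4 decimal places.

15.2500

E[W²] = (2)²(0.125) + (3)²(0.375) + (4)²(0.125) + (5)²(0.375) = 15.25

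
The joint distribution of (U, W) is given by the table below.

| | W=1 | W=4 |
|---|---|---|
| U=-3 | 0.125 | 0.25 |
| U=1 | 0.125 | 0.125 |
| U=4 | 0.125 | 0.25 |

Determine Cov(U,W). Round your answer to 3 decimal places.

-0.047

E[U] = 0.625,  E[W] = 2.875
E[UW] = 1.75
Cov(U,W) = E[UW] − E[U]E[W] = 1.75 − (0.625)(2.875) = -0.046875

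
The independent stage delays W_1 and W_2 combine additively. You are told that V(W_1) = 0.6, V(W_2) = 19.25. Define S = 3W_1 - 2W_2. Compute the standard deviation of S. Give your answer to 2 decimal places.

9.08

By independence, V(S) = (3)²V(W_1) + (-2)²V(W_2)
= (3)²·0.6 + (-2)²·19.25 = 82.4
σ(S) = √82.4 ≈ 9.08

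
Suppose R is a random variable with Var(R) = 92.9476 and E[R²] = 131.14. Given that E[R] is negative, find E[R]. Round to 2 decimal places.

-6.18

(E[R])² = E[R²] − Var(R) = 131.14 − 92.9476 = 38.1924
E[R] = −√38.1924 = -6.18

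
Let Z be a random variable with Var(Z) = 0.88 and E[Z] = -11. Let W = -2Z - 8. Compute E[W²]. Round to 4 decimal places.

E[-2Z - 8] = -2·-11 − 8 = 14
Var(-2Z - 8) = (-2)²·0.88 = 3.52
E[W²] = Var(W) + (E[W])² = 3.52 + (14)² = 199.52

199.5200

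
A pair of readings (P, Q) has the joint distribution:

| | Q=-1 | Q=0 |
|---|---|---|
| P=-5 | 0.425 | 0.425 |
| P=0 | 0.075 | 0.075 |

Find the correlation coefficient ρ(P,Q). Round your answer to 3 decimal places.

0.000

E[P] = -4.25,  E[Q] = -0.5
E[PQ] = 2.125
Cov(P,Q) = E[PQ] − E[P]E[Q] = 2.125 − (-4.25)(-0.5) = 0
var(P) = 3.1875,  var(Q) = 0.25
ρ = 0 / √(3.1875·0.25) ≈ 0.000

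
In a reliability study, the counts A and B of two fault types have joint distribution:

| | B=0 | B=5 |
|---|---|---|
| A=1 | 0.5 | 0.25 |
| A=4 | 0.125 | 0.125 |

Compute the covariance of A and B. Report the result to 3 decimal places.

E[A] = 1.75,  E[B] = 1.875
E[AB] = 3.75
cov(A,B) = E[AB] − E[A]E[B] = 3.75 − (1.75)(1.875) = 0.46875

0.469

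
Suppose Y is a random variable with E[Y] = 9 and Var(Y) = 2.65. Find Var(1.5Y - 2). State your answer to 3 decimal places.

Var(1.5Y - 2) = (1.5)²·Var(Y) = 2.25·2.65 = 5.9625

5.963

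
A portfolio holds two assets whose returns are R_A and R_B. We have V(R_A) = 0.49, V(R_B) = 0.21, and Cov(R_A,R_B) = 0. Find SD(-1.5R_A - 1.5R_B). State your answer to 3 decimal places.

V(-1.5R_A - 1.5R_B) = (-1.5)²·V(R_A) + (-1.5)²·V(R_B) + 2·(-1.5)·(-1.5)·Cov(R_A,R_B)
= 2.25·0.49 + 2.25·0.21 + 4.5·0 = 1.575
SD(-1.5R_A - 1.5R_B) = √1.575 ≈ 1.255

1.255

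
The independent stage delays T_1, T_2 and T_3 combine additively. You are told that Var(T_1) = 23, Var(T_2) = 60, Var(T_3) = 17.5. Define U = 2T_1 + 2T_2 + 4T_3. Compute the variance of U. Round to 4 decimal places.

612.0000

By independence, Var(U) = (2)²Var(T_1) + (2)²Var(T_2) + (4)²Var(T_3)
= (2)²·23 + (2)²·60 + (4)²·17.5 = 612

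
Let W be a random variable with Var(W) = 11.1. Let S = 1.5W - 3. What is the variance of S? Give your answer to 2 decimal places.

Var(1.5W - 3) = (1.5)²·Var(W) = 2.25·11.1 = 24.975

24.98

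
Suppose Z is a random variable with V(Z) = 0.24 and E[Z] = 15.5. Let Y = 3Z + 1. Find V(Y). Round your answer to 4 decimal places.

V(3Z + 1) = (3)²·V(Z) = 9·0.24 = 2.16

2.1600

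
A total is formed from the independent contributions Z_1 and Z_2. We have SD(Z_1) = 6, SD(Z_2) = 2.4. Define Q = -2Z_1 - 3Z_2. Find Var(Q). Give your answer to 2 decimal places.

195.84

Var(Z_1) = 36, Var(Z_2) = 5.76
By independence, Var(Q) = (-2)²Var(Z_1) + (-3)²Var(Z_2)
= (-2)²·36 + (-3)²·5.76 = 195.84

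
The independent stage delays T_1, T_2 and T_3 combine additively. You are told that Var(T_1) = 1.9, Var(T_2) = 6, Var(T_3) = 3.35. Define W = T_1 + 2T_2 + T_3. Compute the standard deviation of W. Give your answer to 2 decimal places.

By independence, Var(W) = (1)²Var(T_1) + (2)²Var(T_2) + (1)²Var(T_3)
= (1)²·1.9 + (2)²·6 + (1)²·3.35 = 29.25
σ(W) = √29.25 ≈ 5.41

5.41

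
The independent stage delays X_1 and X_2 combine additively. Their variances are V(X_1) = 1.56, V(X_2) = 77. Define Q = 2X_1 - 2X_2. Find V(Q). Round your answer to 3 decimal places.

By independence, V(Q) = (2)²V(X_1) + (-2)²V(X_2)
= (2)²·1.56 + (-2)²·77 = 314.24

314.240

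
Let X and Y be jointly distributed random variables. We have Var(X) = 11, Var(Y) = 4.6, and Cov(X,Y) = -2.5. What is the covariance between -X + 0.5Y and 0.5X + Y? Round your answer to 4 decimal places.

Cov(-X + 0.5Y, 0.5X + Y) = (-1)(0.5)Var(X) + (0.5)(1)Var(Y) + [(-1)(1) + (0.5)(0.5)]Cov(X,Y)
= -0.5·11 + 0.5·4.6 + -0.75·-2.5 = -1.325

-1.3250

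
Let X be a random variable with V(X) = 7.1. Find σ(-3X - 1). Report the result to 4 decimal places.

7.9937

V(-3X - 1) = (-3)²·7.1 = 63.9
σ(-3X - 1) = √63.9 ≈ 7.9937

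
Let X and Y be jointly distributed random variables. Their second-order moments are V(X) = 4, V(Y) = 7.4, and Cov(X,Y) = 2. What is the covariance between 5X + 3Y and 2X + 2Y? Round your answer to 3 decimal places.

Cov(5X + 3Y, 2X + 2Y) = (5)(2)V(X) + (3)(2)V(Y) + [(5)(2) + (3)(2)]Cov(X,Y)
= 10·4 + 6·7.4 + 16·2 = 116.4

116.400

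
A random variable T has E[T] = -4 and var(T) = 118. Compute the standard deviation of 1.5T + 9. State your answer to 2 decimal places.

var(1.5T + 9) = (1.5)²·118 = 265.5
SD(1.5T + 9) = √265.5 ≈ 16.29

16.29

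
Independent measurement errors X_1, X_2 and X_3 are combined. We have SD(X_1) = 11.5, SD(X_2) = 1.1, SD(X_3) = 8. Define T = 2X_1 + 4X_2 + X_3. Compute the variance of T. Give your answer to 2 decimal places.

Var(X_1) = 132.25, Var(X_2) = 1.21, Var(X_3) = 64
By independence, Var(T) = (2)²Var(X_1) + (4)²Var(X_2) + (1)²Var(X_3)
= (2)²·132.25 + (4)²·1.21 + (1)²·64 = 612.36

612.36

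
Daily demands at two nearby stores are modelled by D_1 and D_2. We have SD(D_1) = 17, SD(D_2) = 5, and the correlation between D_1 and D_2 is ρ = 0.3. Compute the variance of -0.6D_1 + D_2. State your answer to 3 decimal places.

98.440

var(D_1) = (17)² = 289;  var(D_2) = (5)² = 25
cov(D_1,D_2) = ρ·SD(D_1)·SD(D_2) = 0.3·17·5 = 25.5
var(-0.6D_1 + D_2) = (-0.6)²·var(D_1) + (1)²·var(D_2) + 2·(-0.6)·(1)·cov(D_1,D_2)
= 0.36·289 + 1·25 + -1.2·25.5 = 98.44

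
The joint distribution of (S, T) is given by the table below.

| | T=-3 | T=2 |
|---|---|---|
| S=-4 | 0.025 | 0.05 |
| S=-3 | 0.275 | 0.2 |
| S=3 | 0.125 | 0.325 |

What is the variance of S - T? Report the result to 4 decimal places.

E[S] = -0.375,  E[T] = -0.125,  E[ST] = 2
Var(S) = 9.525 − (-0.375)² = 9.384375;  Var(T) = 6.125 − (-0.125)² = 6.109375
cov(S,T) = 2 − (-0.375)(-0.125) = 1.953125
Var(S - T) = (1)²·9.384375 + (-1)²·6.109375 + 2·(1)·(-1)·1.953125 = 11.5875

11.5875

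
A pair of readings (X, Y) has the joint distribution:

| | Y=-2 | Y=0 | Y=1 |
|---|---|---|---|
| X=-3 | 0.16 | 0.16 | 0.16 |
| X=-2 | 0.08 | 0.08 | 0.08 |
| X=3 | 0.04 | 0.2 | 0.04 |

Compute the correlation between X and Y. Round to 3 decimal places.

0.073

E[X] = -1.08,  E[Y] = -0.28
E[XY] = 0.52
cov(X,Y) = E[XY] − E[X]E[Y] = 0.52 − (-1.08)(-0.28) = 0.2176
var(X) = 6.6336,  var(Y) = 1.3216
ρ = 0.2176 / √(6.6336·1.3216) ≈ 0.073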